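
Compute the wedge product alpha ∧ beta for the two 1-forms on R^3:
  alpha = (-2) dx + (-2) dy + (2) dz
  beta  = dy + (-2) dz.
alpha ∧ beta = (-2) dx ∧ dy + (4) dx ∧ dz + (2) dy ∧ dz

Distribute the wedge, using dx_i ∧ dx_j = -dx_j ∧ dx_i and dx_i ∧ dx_i = 0. For each pair (i, j) with i < j, the coefficient of dx_i ∧ dx_j in alpha ∧ beta is (alpha_i * beta_j - alpha_j * beta_i). Collecting: alpha ∧ beta = (-2) dx ∧ dy + (4) dx ∧ dz + (2) dy ∧ dz.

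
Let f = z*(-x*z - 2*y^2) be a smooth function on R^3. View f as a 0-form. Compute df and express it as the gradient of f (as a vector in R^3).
df = (-z^2) dx + (-4*y*z) dy + (-2*x*z - 2*y^2) dz; grad f = (-z^2, -4*y*z, -2*x*z - 2*y^2)

For a 0-form f, d f = (∂f/∂x) dx + (∂f/∂y) dy + (∂f/∂z) dz. The components of the vector representation are exactly the entries of grad f in Cartesian coordinates:
  ∂f/∂x = -z^2
  ∂f/∂y = -4*y*z
  ∂f/∂z = -2*x*z - 2*y^2.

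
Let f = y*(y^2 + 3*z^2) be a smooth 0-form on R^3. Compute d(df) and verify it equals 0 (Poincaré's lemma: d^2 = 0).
d(df) = 0

Step 1: df = sum_i (∂f/∂x_i) dx_i = (0) dx + (3*y^2 + 3*z^2) dy + (6*y*z) dz.
Step 2: Apply d again. Using the 1-form formula, the coefficient of dx ∧ dy in d(df) is ∂^2 f/∂x ∂y - ∂^2 f/∂y ∂x = (0) - (0) = 0 (equality of mixed partials for smooth f).
Similarly for dx ∧ dz and dy ∧ dz — all coefficients vanish. So d(df) = 0.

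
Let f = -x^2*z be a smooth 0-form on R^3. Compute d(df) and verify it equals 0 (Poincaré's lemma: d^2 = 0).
d(df) = 0

Step 1: df = sum_i (∂f/∂x_i) dx_i = (-2*x*z) dx + (0) dy + (-x^2) dz.
Step 2: Apply d again. Using the 1-form formula, the coefficient of dx ∧ dy in d(df) is ∂^2 f/∂x ∂y - ∂^2 f/∂y ∂x = (0) - (0) = 0 (equality of mixed partials for smooth f).
Similarly for dx ∧ dz and dy ∧ dz — all coefficients vanish. So d(df) = 0.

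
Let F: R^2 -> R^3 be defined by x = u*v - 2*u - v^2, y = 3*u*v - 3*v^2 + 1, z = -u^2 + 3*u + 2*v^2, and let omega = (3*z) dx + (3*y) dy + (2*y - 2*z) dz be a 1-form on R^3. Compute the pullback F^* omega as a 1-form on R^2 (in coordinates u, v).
F^* omega = (-4*u^3 - 15*u^2*v + 24*u^2 + 47*u*v^2 + 27*u*v - 40*u - 21*v^3 - 42*v^2 + 9*v + 6) du + (-3*u^3 + 41*u^2*v + 9*u^2 - 51*u*v^2 - 42*u*v + 9*u + 2*v^3 - 10*v) dv

Using F^*(f dg) = (f ∘ F) d(g ∘ F), substitute each coordinate x_i by F_i(u, v) in f_i, and replace dx_i by d F_i = (∂F_i/∂u) du + (∂F_i/∂v) dv.
  For the x component: f_1(F) = -3*u^2 + 9*u + 6*v^2; d F_1 = (v - 2) du + (u - 2*v) dv
  For the y component: f_2(F) = 9*u*v - 9*v^2 + 3; d F_2 = (3*v) du + (3*u - 6*v) dv
  For the z component: f_3(F) = 2*u^2 + 6*u*v - 6*u - 10*v^2 + 2; d F_3 = (3 - 2*u) du + (4*v) dv
Combining and collecting du, dv coefficients:
  coeff of du: -4*u^3 - 15*u^2*v + 24*u^2 + 47*u*v^2 + 27*u*v - 40*u - 21*v^3 - 42*v^2 + 9*v + 6
  coeff of dv: -3*u^3 + 41*u^2*v + 9*u^2 - 51*u*v^2 - 42*u*v + 9*u + 2*v^3 - 10*v
F^* omega = (-4*u^3 - 15*u^2*v + 24*u^2 + 47*u*v^2 + 27*u*v - 40*u - 21*v^3 - 42*v^2 + 9*v + 6) du + (-3*u^3 + 41*u^2*v + 9*u^2 - 51*u*v^2 - 42*u*v + 9*u + 2*v^3 - 10*v) dv.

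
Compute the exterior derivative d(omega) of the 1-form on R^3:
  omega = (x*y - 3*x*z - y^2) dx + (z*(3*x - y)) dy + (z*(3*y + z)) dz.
d(omega) = (-x + 2*y + 3*z) dx ∧ dy + (3*x) dx ∧ dz + (-3*x + y + 3*z) dy ∧ dz

For a 1-form omega = sum_i f_i dx_i, the exterior derivative is
  d(omega) = sum_{i < j} (∂f_j/∂x_i - ∂f_i/∂x_j) dx_i ∧ dx_j.
  coefficient of dx ∧ dy: ∂f_2/∂x - ∂f_1/∂y = ∂(z*(3*x - y))/∂x - ∂(x*y - 3*x*z - y^2)/∂y = -x + 2*y + 3*z
  coefficient of dx ∧ dz: ∂f_3/∂x - ∂f_1/∂z = ∂(z*(3*y + z))/∂x - ∂(x*y - 3*x*z - y^2)/∂z = 3*x
  coefficient of dy ∧ dz: ∂f_3/∂y - ∂f_2/∂z = ∂(z*(3*y + z))/∂y - ∂(z*(3*x - y))/∂z = -3*x + y + 3*z
Assembling: d(omega) = (-x + 2*y + 3*z) dx ∧ dy + (3*x) dx ∧ dz + (-3*x + y + 3*z) dy ∧ dz.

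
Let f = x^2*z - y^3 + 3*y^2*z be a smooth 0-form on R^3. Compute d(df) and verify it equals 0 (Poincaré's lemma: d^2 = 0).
d(df) = 0

Step 1: df = sum_i (∂f/∂x_i) dx_i = (2*x*z) dx + (3*y*(-y + 2*z)) dy + (x^2 + 3*y^2) dz.
Step 2: Apply d again. Using the 1-form formula, the coefficient of dx ∧ dy in d(df) is ∂^2 f/∂x ∂y - ∂^2 f/∂y ∂x = (0) - (0) = 0 (equality of mixed partials for smooth f).
Similarly for dx ∧ dz and dy ∧ dz — all coefficients vanish. So d(df) = 0.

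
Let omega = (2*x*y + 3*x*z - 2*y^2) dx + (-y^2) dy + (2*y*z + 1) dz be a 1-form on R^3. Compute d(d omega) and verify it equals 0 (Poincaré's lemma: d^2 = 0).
d(d omega) = 0

Step 1: d omega = sum_{i<j} (∂f_j/∂x_i - ∂f_i/∂x_j) dx_i ∧ dx_j:
  coeff of dx ∧ dy: -2*x + 4*y
  coeff of dx ∧ dz: -3*x
  coeff of dy ∧ dz: 2*z
Step 2: Apply d again to each 2-form coefficient. The only possible 3-form in R^3 is dx ∧ dy ∧ dz, with coefficient
  ∂(coeff of dy∧dz)/∂x - ∂(coeff of dx∧dz)/∂y + ∂(coeff of dx∧dy)/∂z
  = ∂/∂x (2*z) - ∂/∂y (-3*x) + ∂/∂z (-2*x + 4*y).
Each of these terms simplifies to sums of mixed partials that cancel in pairs. The result is 0 (by equality of mixed partials for smooth functions — Schwarz / Clairaut).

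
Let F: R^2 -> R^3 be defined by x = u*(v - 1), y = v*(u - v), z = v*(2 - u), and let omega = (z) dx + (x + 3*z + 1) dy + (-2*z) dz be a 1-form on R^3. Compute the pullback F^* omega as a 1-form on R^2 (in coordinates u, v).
F^* omega = (v*(-5*u*v + 12*v - 1)) du + (-5*u^2*v - u^2 + 4*u*v^2 + 18*u*v + u - 12*v^2 - 10*v) dv

Using F^*(f dg) = (f ∘ F) d(g ∘ F), substitute each coordinate x_i by F_i(u, v) in f_i, and replace dx_i by d F_i = (∂F_i/∂u) du + (∂F_i/∂v) dv.
  For the x component: f_1(F) = v*(2 - u); d F_1 = (v - 1) du + (u) dv
  For the y component: f_2(F) = -2*u*v - u + 6*v + 1; d F_2 = (v) du + (u - 2*v) dv
  For the z component: f_3(F) = 2*v*(u - 2); d F_3 = (-v) du + (2 - u) dv
Combining and collecting du, dv coefficients:
  coeff of du: v*(-5*u*v + 12*v - 1)
  coeff of dv: -5*u^2*v - u^2 + 4*u*v^2 + 18*u*v + u - 12*v^2 - 10*v
F^* omega = (v*(-5*u*v + 12*v - 1)) du + (-5*u^2*v - u^2 + 4*u*v^2 + 18*u*v + u - 12*v^2 - 10*v) dv.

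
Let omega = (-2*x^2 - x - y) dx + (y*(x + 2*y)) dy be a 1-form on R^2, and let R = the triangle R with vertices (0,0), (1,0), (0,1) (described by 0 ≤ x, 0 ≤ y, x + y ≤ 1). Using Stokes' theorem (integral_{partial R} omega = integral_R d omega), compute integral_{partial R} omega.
integral_(partial R) omega = 2/3

Stokes: integral_partial_R omega = integral_R d omega with d omega = (∂Q/∂x - ∂P/∂y) dx ∧ dy.
  ∂Q/∂x = y
  ∂P/∂y = -1
  integrand = ∂Q/∂x - ∂P/∂y = y + 1.
Integrating over R: integral_0^1 integral_0^{1-x} (y + 1) dy dx = 2/3.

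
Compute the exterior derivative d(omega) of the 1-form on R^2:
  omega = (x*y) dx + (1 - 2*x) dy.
d(omega) = (-x - 2) dx ∧ dy

For a 1-form omega = sum_i f_i dx_i, the exterior derivative is
  d(omega) = sum_{i < j} (∂f_j/∂x_i - ∂f_i/∂x_j) dx_i ∧ dx_j.
  coefficient of dx ∧ dy: ∂f_2/∂x - ∂f_1/∂y = ∂(1 - 2*x)/∂x - ∂(x*y)/∂y = -x - 2
Assembling: d(omega) = (-x - 2) dx ∧ dy.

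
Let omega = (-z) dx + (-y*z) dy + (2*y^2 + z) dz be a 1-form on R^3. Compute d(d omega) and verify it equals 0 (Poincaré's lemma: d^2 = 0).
d(d omega) = 0

Step 1: d omega = sum_{i<j} (∂f_j/∂x_i - ∂f_i/∂x_j) dx_i ∧ dx_j:
  coeff of dx ∧ dy: 0
  coeff of dx ∧ dz: 1
  coeff of dy ∧ dz: 5*y
Step 2: Apply d again to each 2-form coefficient. The only possible 3-form in R^3 is dx ∧ dy ∧ dz, with coefficient
  ∂(coeff of dy∧dz)/∂x - ∂(coeff of dx∧dz)/∂y + ∂(coeff of dx∧dy)/∂z
  = ∂/∂x (5*y) - ∂/∂y (1) + ∂/∂z (0).
Each of these terms simplifies to sums of mixed partials that cancel in pairs. The result is 0 (by equality of mixed partials for smooth functions — Schwarz / Clairaut).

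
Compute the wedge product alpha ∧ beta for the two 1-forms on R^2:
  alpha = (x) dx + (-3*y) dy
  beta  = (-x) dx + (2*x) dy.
alpha ∧ beta = (x*(2*x - 3*y)) dx ∧ dy

Distribute the wedge, using dx_i ∧ dx_j = -dx_j ∧ dx_i and dx_i ∧ dx_i = 0. For each pair (i, j) with i < j, the coefficient of dx_i ∧ dx_j in alpha ∧ beta is (alpha_i * beta_j - alpha_j * beta_i). Collecting: alpha ∧ beta = (x*(2*x - 3*y)) dx ∧ dy.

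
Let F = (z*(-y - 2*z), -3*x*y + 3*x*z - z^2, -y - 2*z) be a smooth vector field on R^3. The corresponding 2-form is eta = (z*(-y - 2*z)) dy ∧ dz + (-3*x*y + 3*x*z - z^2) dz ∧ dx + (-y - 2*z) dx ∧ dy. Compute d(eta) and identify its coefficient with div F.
d(eta) = (-3*x - 2) dx ∧ dy ∧ dz; div F = -3*x - 2

For a 2-form in R^3 of the form above, applying d gives a 3-form with coefficient ∂P/∂x + ∂Q/∂y + ∂R/∂z:
  ∂P/∂x = 0
  ∂Q/∂y = -3*x
  ∂R/∂z = -2
Sum = -3*x - 2, which is exactly div F.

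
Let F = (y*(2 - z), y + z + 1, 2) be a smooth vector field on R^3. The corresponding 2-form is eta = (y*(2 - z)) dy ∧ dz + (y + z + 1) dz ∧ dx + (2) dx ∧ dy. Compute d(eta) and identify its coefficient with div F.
d(eta) = (1) dx ∧ dy ∧ dz; div F = 1

For a 2-form in R^3 of the form above, applying d gives a 3-form with coefficient ∂P/∂x + ∂Q/∂y + ∂R/∂z:
  ∂P/∂x = 0
  ∂Q/∂y = 1
  ∂R/∂z = 0
Sum = 1, which is exactly div F.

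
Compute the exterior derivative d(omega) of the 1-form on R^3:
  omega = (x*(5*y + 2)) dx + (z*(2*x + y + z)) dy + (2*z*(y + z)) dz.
d(omega) = (-5*x + 2*z) dx ∧ dy + (-2*x - y) dy ∧ dz

For a 1-form omega = sum_i f_i dx_i, the exterior derivative is
  d(omega) = sum_{i < j} (∂f_j/∂x_i - ∂f_i/∂x_j) dx_i ∧ dx_j.
  coefficient of dx ∧ dy: ∂f_2/∂x - ∂f_1/∂y = ∂(z*(2*x + y + z))/∂x - ∂(x*(5*y + 2))/∂y = -5*x + 2*z
  coefficient of dy ∧ dz: ∂f_3/∂y - ∂f_2/∂z = ∂(2*z*(y + z))/∂y - ∂(z*(2*x + y + z))/∂z = -2*x - y
Assembling: d(omega) = (-5*x + 2*z) dx ∧ dy + (-2*x - y) dy ∧ dz.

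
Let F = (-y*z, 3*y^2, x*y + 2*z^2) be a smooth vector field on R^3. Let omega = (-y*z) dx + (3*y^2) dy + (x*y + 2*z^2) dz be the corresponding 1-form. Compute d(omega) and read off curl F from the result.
d(omega) = (x) dy ∧ dz + (-2*y) dz ∧ dx + (z) dx ∧ dy; curl F = (x, -2*y, z)

d omega = sum_{i<j} (∂f_j/∂x_i - ∂f_i/∂x_j) dx_i ∧ dx_j. Under the identification (dy ∧ dz, dz ∧ dx, dx ∧ dy) ↔ (e_x, e_y, e_z), the coefficients are exactly the components of curl F. Compute:
  ∂R/∂y - ∂Q/∂z = (x) - (0) = x
  ∂P/∂z - ∂R/∂x = (-y) - (y) = -2*y
  ∂Q/∂x - ∂P/∂y = (0) - (-z) = z.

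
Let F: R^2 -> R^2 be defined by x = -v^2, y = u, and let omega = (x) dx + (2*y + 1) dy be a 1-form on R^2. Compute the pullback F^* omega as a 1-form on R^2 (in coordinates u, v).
F^* omega = (2*u + 1) du + (2*v^3) dv

Using F^*(f dg) = (f ∘ F) d(g ∘ F), substitute each coordinate x_i by F_i(u, v) in f_i, and replace dx_i by d F_i = (∂F_i/∂u) du + (∂F_i/∂v) dv.
  For the x component: f_1(F) = -v^2; d F_1 = (0) du + (-2*v) dv
  For the y component: f_2(F) = 2*u + 1; d F_2 = (1) du + (0) dv
Combining and collecting du, dv coefficients:
  coeff of du: 2*u + 1
  coeff of dv: 2*v^3
F^* omega = (2*u + 1) du + (2*v^3) dv.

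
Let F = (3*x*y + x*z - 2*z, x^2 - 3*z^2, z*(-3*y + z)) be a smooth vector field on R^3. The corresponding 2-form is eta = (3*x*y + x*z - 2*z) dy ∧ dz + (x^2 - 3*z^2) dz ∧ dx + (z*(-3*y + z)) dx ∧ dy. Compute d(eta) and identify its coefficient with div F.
d(eta) = (3*z) dx ∧ dy ∧ dz; div F = 3*z

For a 2-form in R^3 of the form above, applying d gives a 3-form with coefficient ∂P/∂x + ∂Q/∂y + ∂R/∂z:
  ∂P/∂x = 3*y + z
  ∂Q/∂y = 0
  ∂R/∂z = -3*y + 2*z
Sum = 3*z, which is exactly div F.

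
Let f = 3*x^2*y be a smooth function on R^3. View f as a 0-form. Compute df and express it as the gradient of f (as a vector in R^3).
df = (6*x*y) dx + (3*x^2) dy + (0) dz; grad f = (6*x*y, 3*x^2, 0)

For a 0-form f, d f = (∂f/∂x) dx + (∂f/∂y) dy + (∂f/∂z) dz. The components of the vector representation are exactly the entries of grad f in Cartesian coordinates:
  ∂f/∂x = 6*x*y
  ∂f/∂y = 3*x^2
  ∂f/∂z = 0.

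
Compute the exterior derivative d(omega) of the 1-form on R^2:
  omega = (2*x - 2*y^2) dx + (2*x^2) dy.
d(omega) = (4*x + 4*y) dx ∧ dy

For a 1-form omega = sum_i f_i dx_i, the exterior derivative is
  d(omega) = sum_{i < j} (∂f_j/∂x_i - ∂f_i/∂x_j) dx_i ∧ dx_j.
  coefficient of dx ∧ dy: ∂f_2/∂x - ∂f_1/∂y = ∂(2*x^2)/∂x - ∂(2*x - 2*y^2)/∂y = 4*x + 4*y
Assembling: d(omega) = (4*x + 4*y) dx ∧ dy.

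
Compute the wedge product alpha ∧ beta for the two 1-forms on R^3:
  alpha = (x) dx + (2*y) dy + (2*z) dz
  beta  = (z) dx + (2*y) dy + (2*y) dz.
alpha ∧ beta = (2*y*(x - z)) dx ∧ dy + (2*x*y - 2*z^2) dx ∧ dz + (4*y*(y - z)) dy ∧ dz

Distribute the wedge, using dx_i ∧ dx_j = -dx_j ∧ dx_i and dx_i ∧ dx_i = 0. For each pair (i, j) with i < j, the coefficient of dx_i ∧ dx_j in alpha ∧ beta is (alpha_i * beta_j - alpha_j * beta_i). Collecting: alpha ∧ beta = (2*y*(x - z)) dx ∧ dy + (2*x*y - 2*z^2) dx ∧ dz + (4*y*(y - z)) dy ∧ dz.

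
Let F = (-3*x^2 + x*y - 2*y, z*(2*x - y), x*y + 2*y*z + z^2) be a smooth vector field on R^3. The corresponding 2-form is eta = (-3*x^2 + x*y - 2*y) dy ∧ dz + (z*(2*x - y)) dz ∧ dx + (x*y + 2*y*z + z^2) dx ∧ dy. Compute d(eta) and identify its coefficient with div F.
d(eta) = (-6*x + 3*y + z) dx ∧ dy ∧ dz; div F = -6*x + 3*y + z

For a 2-form in R^3 of the form above, applying d gives a 3-form with coefficient ∂P/∂x + ∂Q/∂y + ∂R/∂z:
  ∂P/∂x = -6*x + y
  ∂Q/∂y = -z
  ∂R/∂z = 2*y + 2*z
Sum = -6*x + 3*y + z, which is exactly div F.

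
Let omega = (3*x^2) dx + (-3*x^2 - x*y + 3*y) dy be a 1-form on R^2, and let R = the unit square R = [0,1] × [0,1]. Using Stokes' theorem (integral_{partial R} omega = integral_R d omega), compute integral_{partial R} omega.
integral_(partial R) omega = -7/2

Stokes: integral_partial_R omega = integral_R d omega with d omega = (∂Q/∂x - ∂P/∂y) dx ∧ dy.
  ∂Q/∂x = -6*x - y
  ∂P/∂y = 0
  integrand = ∂Q/∂x - ∂P/∂y = -6*x - y.
Integrating over R: integral_0^1 integral_0^1 (-6*x - y) dx dy = -7/2.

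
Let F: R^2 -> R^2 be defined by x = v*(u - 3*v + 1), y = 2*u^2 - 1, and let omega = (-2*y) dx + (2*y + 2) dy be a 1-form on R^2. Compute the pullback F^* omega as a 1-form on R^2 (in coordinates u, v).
F^* omega = (16*u^3 - 4*u^2*v + 2*v) du + (-4*u^3 + 24*u^2*v - 4*u^2 + 2*u - 12*v + 2) dv

Using F^*(f dg) = (f ∘ F) d(g ∘ F), substitute each coordinate x_i by F_i(u, v) in f_i, and replace dx_i by d F_i = (∂F_i/∂u) du + (∂F_i/∂v) dv.
  For the x component: f_1(F) = 2 - 4*u^2; d F_1 = (v) du + (u - 6*v + 1) dv
  For the y component: f_2(F) = 4*u^2; d F_2 = (4*u) du + (0) dv
Combining and collecting du, dv coefficients:
  coeff of du: 16*u^3 - 4*u^2*v + 2*v
  coeff of dv: -4*u^3 + 24*u^2*v - 4*u^2 + 2*u - 12*v + 2
F^* omega = (16*u^3 - 4*u^2*v + 2*v) du + (-4*u^3 + 24*u^2*v - 4*u^2 + 2*u - 12*v + 2) dv.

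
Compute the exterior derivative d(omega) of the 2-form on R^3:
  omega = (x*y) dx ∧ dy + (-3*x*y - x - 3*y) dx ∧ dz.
d(omega) = (3*x + 3) dx ∧ dy ∧ dz

For a 2-form omega = sum_{i<j} g_{ij} dx_i ∧ dx_j, the exterior derivative is
  d(omega) = sum_{i<j} d(g_{ij}) ∧ dx_i ∧ dx_j = sum_{i<j, k} (∂g_{ij}/∂x_k) dx_k ∧ dx_i ∧ dx_j.
Expand each term, using dx_k ∧ dx_i ∧ dx_j = sgn(permutation) dx_{(a)} ∧ dx_{(b)} ∧ dx_{(c)} with (a < b < c) sorted:
  d(-3*x*y - x - 3*y) includes (∂/∂y)(-3*x*y - x - 3*y) dy = (-3*x - 3) dy, which multiplied by dx ∧ dz gives (3*x + 3) dx ∧ dy ∧ dz
Collecting like 3-forms: d(omega) = (3*x + 3) dx ∧ dy ∧ dz.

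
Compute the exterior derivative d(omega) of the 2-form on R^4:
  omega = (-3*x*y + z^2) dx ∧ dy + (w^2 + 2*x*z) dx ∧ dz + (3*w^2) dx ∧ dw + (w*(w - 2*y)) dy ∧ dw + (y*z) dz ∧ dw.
d(omega) = (2*z) dx ∧ dy ∧ dz + (2*w) dx ∧ dz ∧ dw + (z) dy ∧ dz ∧ dw

For a 2-form omega = sum_{i<j} g_{ij} dx_i ∧ dx_j, the exterior derivative is
  d(omega) = sum_{i<j} d(g_{ij}) ∧ dx_i ∧ dx_j = sum_{i<j, k} (∂g_{ij}/∂x_k) dx_k ∧ dx_i ∧ dx_j.
Expand each term, using dx_k ∧ dx_i ∧ dx_j = sgn(permutation) dx_{(a)} ∧ dx_{(b)} ∧ dx_{(c)} with (a < b < c) sorted:
  d(-3*x*y + z^2) includes (∂/∂z)(-3*x*y + z^2) dz = (2*z) dz, which multiplied by dx ∧ dy gives (2*z) dx ∧ dy ∧ dz
  d(w^2 + 2*x*z) includes (∂/∂w)(w^2 + 2*x*z) dw = (2*w) dw, which multiplied by dx ∧ dz gives (2*w) dx ∧ dz ∧ dw
  d(y*z) includes (∂/∂y)(y*z) dy = (z) dy, which multiplied by dz ∧ dw gives (z) dy ∧ dz ∧ dw
Collecting like 3-forms: d(omega) = (2*z) dx ∧ dy ∧ dz + (2*w) dx ∧ dz ∧ dw + (z) dy ∧ dz ∧ dw.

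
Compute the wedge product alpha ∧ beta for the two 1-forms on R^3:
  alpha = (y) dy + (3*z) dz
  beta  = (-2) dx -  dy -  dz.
alpha ∧ beta = (2*y) dx ∧ dy + (-y + 3*z) dy ∧ dz + (6*z) dx ∧ dz

Distribute the wedge, using dx_i ∧ dx_j = -dx_j ∧ dx_i and dx_i ∧ dx_i = 0. For each pair (i, j) with i < j, the coefficient of dx_i ∧ dx_j in alpha ∧ beta is (alpha_i * beta_j - alpha_j * beta_i). Collecting: alpha ∧ beta = (2*y) dx ∧ dy + (-y + 3*z) dy ∧ dz + (6*z) dx ∧ dz.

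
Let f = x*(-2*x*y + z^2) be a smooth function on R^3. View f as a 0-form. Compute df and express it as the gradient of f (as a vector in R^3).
df = (-4*x*y + z^2) dx + (-2*x^2) dy + (2*x*z) dz; grad f = (-4*x*y + z^2, -2*x^2, 2*x*z)

For a 0-form f, d f = (∂f/∂x) dx + (∂f/∂y) dy + (∂f/∂z) dz. The components of the vector representation are exactly the entries of grad f in Cartesian coordinates:
  ∂f/∂x = -4*x*y + z^2
  ∂f/∂y = -2*x^2
  ∂f/∂z = 2*x*z.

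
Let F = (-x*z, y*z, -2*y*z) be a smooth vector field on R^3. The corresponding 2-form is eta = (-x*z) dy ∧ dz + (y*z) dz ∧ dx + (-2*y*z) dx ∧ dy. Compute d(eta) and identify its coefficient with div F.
d(eta) = (-2*y) dx ∧ dy ∧ dz; div F = -2*y

For a 2-form in R^3 of the form above, applying d gives a 3-form with coefficient ∂P/∂x + ∂Q/∂y + ∂R/∂z:
  ∂P/∂x = -z
  ∂Q/∂y = z
  ∂R/∂z = -2*y
Sum = -2*y, which is exactly div F.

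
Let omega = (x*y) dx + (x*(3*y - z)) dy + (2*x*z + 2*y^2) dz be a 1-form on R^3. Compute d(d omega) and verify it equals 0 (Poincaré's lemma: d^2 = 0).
d(d omega) = 0

Step 1: d omega = sum_{i<j} (∂f_j/∂x_i - ∂f_i/∂x_j) dx_i ∧ dx_j:
  coeff of dx ∧ dy: -x + 3*y - z
  coeff of dx ∧ dz: 2*z
  coeff of dy ∧ dz: x + 4*y
Step 2: Apply d again to each 2-form coefficient. The only possible 3-form in R^3 is dx ∧ dy ∧ dz, with coefficient
  ∂(coeff of dy∧dz)/∂x - ∂(coeff of dx∧dz)/∂y + ∂(coeff of dx∧dy)/∂z
  = ∂/∂x (x + 4*y) - ∂/∂y (2*z) + ∂/∂z (-x + 3*y - z).
Each of these terms simplifies to sums of mixed partials that cancel in pairs. The result is 0 (by equality of mixed partials for smooth functions — Schwarz / Clairaut).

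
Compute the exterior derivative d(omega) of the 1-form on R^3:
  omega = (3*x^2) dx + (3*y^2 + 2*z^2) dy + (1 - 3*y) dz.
d(omega) = (-4*z - 3) dy ∧ dz

For a 1-form omega = sum_i f_i dx_i, the exterior derivative is
  d(omega) = sum_{i < j} (∂f_j/∂x_i - ∂f_i/∂x_j) dx_i ∧ dx_j.
  coefficient of dy ∧ dz: ∂f_3/∂y - ∂f_2/∂z = ∂(1 - 3*y)/∂y - ∂(3*y^2 + 2*z^2)/∂z = -4*z - 3
Assembling: d(omega) = (-4*z - 3) dy ∧ dz.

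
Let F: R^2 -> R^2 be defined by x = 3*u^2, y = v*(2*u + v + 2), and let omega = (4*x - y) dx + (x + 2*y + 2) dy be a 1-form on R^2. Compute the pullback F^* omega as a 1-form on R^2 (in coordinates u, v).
F^* omega = (72*u^3 - 6*u^2*v + 2*u*v^2 - 12*u*v + 4*v^3 + 8*v^2 + 4*v) du + (6*u^3 + 14*u^2*v + 6*u^2 + 12*u*v^2 + 16*u*v + 4*u + 4*v^3 + 12*v^2 + 12*v + 4) dv

Using F^*(f dg) = (f ∘ F) d(g ∘ F), substitute each coordinate x_i by F_i(u, v) in f_i, and replace dx_i by d F_i = (∂F_i/∂u) du + (∂F_i/∂v) dv.
  For the x component: f_1(F) = 12*u^2 - 2*u*v - v^2 - 2*v; d F_1 = (6*u) du + (0) dv
  For the y component: f_2(F) = 3*u^2 + 4*u*v + 2*v^2 + 4*v + 2; d F_2 = (2*v) du + (2*u + 2*v + 2) dv
Combining and collecting du, dv coefficients:
  coeff of du: 72*u^3 - 6*u^2*v + 2*u*v^2 - 12*u*v + 4*v^3 + 8*v^2 + 4*v
  coeff of dv: 6*u^3 + 14*u^2*v + 6*u^2 + 12*u*v^2 + 16*u*v + 4*u + 4*v^3 + 12*v^2 + 12*v + 4
F^* omega = (72*u^3 - 6*u^2*v + 2*u*v^2 - 12*u*v + 4*v^3 + 8*v^2 + 4*v) du + (6*u^3 + 14*u^2*v + 6*u^2 + 12*u*v^2 + 16*u*v + 4*u + 4*v^3 + 12*v^2 + 12*v + 4) dv.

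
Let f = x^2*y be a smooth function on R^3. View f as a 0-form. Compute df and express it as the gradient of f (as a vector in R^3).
df = (2*x*y) dx + (x^2) dy + (0) dz; grad f = (2*x*y, x^2, 0)

For a 0-form f, d f = (∂f/∂x) dx + (∂f/∂y) dy + (∂f/∂z) dz. The components of the vector representation are exactly the entries of grad f in Cartesian coordinates:
  ∂f/∂x = 2*x*y
  ∂f/∂y = x^2
  ∂f/∂z = 0.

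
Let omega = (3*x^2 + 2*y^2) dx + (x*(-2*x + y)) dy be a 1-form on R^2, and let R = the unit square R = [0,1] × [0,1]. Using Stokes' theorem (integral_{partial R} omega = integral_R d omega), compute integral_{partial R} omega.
integral_(partial R) omega = -7/2

Stokes: integral_partial_R omega = integral_R d omega with d omega = (∂Q/∂x - ∂P/∂y) dx ∧ dy.
  ∂Q/∂x = -4*x + y
  ∂P/∂y = 4*y
  integrand = ∂Q/∂x - ∂P/∂y = -4*x - 3*y.
Integrating over R: integral_0^1 integral_0^1 (-4*x - 3*y) dx dy = -7/2.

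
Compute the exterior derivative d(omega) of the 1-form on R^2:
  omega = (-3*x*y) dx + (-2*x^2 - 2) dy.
d(omega) = (-x) dx ∧ dy

For a 1-form omega = sum_i f_i dx_i, the exterior derivative is
  d(omega) = sum_{i < j} (∂f_j/∂x_i - ∂f_i/∂x_j) dx_i ∧ dx_j.
  coefficient of dx ∧ dy: ∂f_2/∂x - ∂f_1/∂y = ∂(-2*x^2 - 2)/∂x - ∂(-3*x*y)/∂y = -x
Assembling: d(omega) = (-x) dx ∧ dy.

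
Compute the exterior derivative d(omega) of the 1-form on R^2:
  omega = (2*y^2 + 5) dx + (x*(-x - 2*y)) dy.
d(omega) = (-2*x - 6*y) dx ∧ dy

For a 1-form omega = sum_i f_i dx_i, the exterior derivative is
  d(omega) = sum_{i < j} (∂f_j/∂x_i - ∂f_i/∂x_j) dx_i ∧ dx_j.
  coefficient of dx ∧ dy: ∂f_2/∂x - ∂f_1/∂y = ∂(x*(-x - 2*y))/∂x - ∂(2*y^2 + 5)/∂y = -2*x - 6*y
Assembling: d(omega) = (-2*x - 6*y) dx ∧ dy.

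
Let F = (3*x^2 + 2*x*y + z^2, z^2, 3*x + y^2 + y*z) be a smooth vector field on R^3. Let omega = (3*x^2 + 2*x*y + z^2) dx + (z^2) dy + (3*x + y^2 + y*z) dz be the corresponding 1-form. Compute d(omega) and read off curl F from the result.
d(omega) = (2*y - z) dy ∧ dz + (2*z - 3) dz ∧ dx + (-2*x) dx ∧ dy; curl F = (2*y - z, 2*z - 3, -2*x)

d omega = sum_{i<j} (∂f_j/∂x_i - ∂f_i/∂x_j) dx_i ∧ dx_j. Under the identification (dy ∧ dz, dz ∧ dx, dx ∧ dy) ↔ (e_x, e_y, e_z), the coefficients are exactly the components of curl F. Compute:
  ∂R/∂y - ∂Q/∂z = (2*y + z) - (2*z) = 2*y - z
  ∂P/∂z - ∂R/∂x = (2*z) - (3) = 2*z - 3
  ∂Q/∂x - ∂P/∂y = (0) - (2*x) = -2*x.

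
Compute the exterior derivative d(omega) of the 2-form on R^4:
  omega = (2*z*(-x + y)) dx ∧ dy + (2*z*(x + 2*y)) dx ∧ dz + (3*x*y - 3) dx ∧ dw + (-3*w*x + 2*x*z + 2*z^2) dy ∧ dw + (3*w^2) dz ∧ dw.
d(omega) = (-2*x + 2*y - 4*z) dx ∧ dy ∧ dz + (-3*w - 3*x + 2*z) dx ∧ dy ∧ dw + (-2*x - 4*z) dy ∧ dz ∧ dw

For a 2-form omega = sum_{i<j} g_{ij} dx_i ∧ dx_j, the exterior derivative is
  d(omega) = sum_{i<j} d(g_{ij}) ∧ dx_i ∧ dx_j = sum_{i<j, k} (∂g_{ij}/∂x_k) dx_k ∧ dx_i ∧ dx_j.
Expand each term, using dx_k ∧ dx_i ∧ dx_j = sgn(permutation) dx_{(a)} ∧ dx_{(b)} ∧ dx_{(c)} with (a < b < c) sorted:
  d(2*z*(-x + y)) includes (∂/∂z)(2*z*(-x + y)) dz = (-2*x + 2*y) dz, which multiplied by dx ∧ dy gives (-2*x + 2*y) dx ∧ dy ∧ dz
  d(2*z*(x + 2*y)) includes (∂/∂y)(2*z*(x + 2*y)) dy = (4*z) dy, which multiplied by dx ∧ dz gives (-4*z) dx ∧ dy ∧ dz
  d(3*x*y - 3) includes (∂/∂y)(3*x*y - 3) dy = (3*x) dy, which multiplied by dx ∧ dw gives (-3*x) dx ∧ dy ∧ dw
  d(-3*w*x + 2*x*z + 2*z^2) includes (∂/∂x)(-3*w*x + 2*x*z + 2*z^2) dx = (-3*w + 2*z) dx, which multiplied by dy ∧ dw gives (-3*w + 2*z) dx ∧ dy ∧ dw
  d(-3*w*x + 2*x*z + 2*z^2) includes (∂/∂z)(-3*w*x + 2*x*z + 2*z^2) dz = (2*x + 4*z) dz, which multiplied by dy ∧ dw gives (-2*x - 4*z) dy ∧ dz ∧ dw
Collecting like 3-forms: d(omega) = (-2*x + 2*y - 4*z) dx ∧ dy ∧ dz + (-3*w - 3*x + 2*z) dx ∧ dy ∧ dw + (-2*x - 4*z) dy ∧ dz ∧ dw.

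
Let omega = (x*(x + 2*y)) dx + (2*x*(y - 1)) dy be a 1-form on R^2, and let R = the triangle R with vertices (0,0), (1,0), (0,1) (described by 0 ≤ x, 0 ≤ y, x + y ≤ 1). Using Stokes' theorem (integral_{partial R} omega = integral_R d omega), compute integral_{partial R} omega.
integral_(partial R) omega = -1

Stokes: integral_partial_R omega = integral_R d omega with d omega = (∂Q/∂x - ∂P/∂y) dx ∧ dy.
  ∂Q/∂x = 2*y - 2
  ∂P/∂y = 2*x
  integrand = ∂Q/∂x - ∂P/∂y = -2*x + 2*y - 2.
Integrating over R: integral_0^1 integral_0^{1-x} (-2*x + 2*y - 2) dy dx = -1.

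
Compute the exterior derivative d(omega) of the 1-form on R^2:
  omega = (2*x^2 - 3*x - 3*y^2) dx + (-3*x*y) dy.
d(omega) = (3*y) dx ∧ dy

For a 1-form omega = sum_i f_i dx_i, the exterior derivative is
  d(omega) = sum_{i < j} (∂f_j/∂x_i - ∂f_i/∂x_j) dx_i ∧ dx_j.
  coefficient of dx ∧ dy: ∂f_2/∂x - ∂f_1/∂y = ∂(-3*x*y)/∂x - ∂(2*x^2 - 3*x - 3*y^2)/∂y = 3*y
Assembling: d(omega) = (3*y) dx ∧ dy.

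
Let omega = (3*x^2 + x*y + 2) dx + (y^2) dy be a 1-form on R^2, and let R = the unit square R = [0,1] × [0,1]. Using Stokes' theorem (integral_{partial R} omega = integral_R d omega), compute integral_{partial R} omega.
integral_(partial R) omega = -1/2

Stokes: integral_partial_R omega = integral_R d omega with d omega = (∂Q/∂x - ∂P/∂y) dx ∧ dy.
  ∂Q/∂x = 0
  ∂P/∂y = x
  integrand = ∂Q/∂x - ∂P/∂y = -x.
Integrating over R: integral_0^1 integral_0^1 (-x) dx dy = -1/2.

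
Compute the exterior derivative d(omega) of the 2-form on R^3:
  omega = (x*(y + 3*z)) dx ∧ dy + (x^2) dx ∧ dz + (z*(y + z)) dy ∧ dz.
d(omega) = (3*x) dx ∧ dy ∧ dz

For a 2-form omega = sum_{i<j} g_{ij} dx_i ∧ dx_j, the exterior derivative is
  d(omega) = sum_{i<j} d(g_{ij}) ∧ dx_i ∧ dx_j = sum_{i<j, k} (∂g_{ij}/∂x_k) dx_k ∧ dx_i ∧ dx_j.
Expand each term, using dx_k ∧ dx_i ∧ dx_j = sgn(permutation) dx_{(a)} ∧ dx_{(b)} ∧ dx_{(c)} with (a < b < c) sorted:
  d(x*(y + 3*z)) includes (∂/∂z)(x*(y + 3*z)) dz = (3*x) dz, which multiplied by dx ∧ dy gives (3*x) dx ∧ dy ∧ dz
Collecting like 3-forms: d(omega) = (3*x) dx ∧ dy ∧ dz.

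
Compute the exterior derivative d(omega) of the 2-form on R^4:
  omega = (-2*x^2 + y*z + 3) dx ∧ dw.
d(omega) = (-z) dx ∧ dy ∧ dw + (-y) dx ∧ dz ∧ dw

For a 2-form omega = sum_{i<j} g_{ij} dx_i ∧ dx_j, the exterior derivative is
  d(omega) = sum_{i<j} d(g_{ij}) ∧ dx_i ∧ dx_j = sum_{i<j, k} (∂g_{ij}/∂x_k) dx_k ∧ dx_i ∧ dx_j.
Expand each term, using dx_k ∧ dx_i ∧ dx_j = sgn(permutation) dx_{(a)} ∧ dx_{(b)} ∧ dx_{(c)} with (a < b < c) sorted:
  d(-2*x^2 + y*z + 3) includes (∂/∂y)(-2*x^2 + y*z + 3) dy = (z) dy, which multiplied by dx ∧ dw gives (-z) dx ∧ dy ∧ dw
  d(-2*x^2 + y*z + 3) includes (∂/∂z)(-2*x^2 + y*z + 3) dz = (y) dz, which multiplied by dx ∧ dw gives (-y) dx ∧ dz ∧ dw
Collecting like 3-forms: d(omega) = (-z) dx ∧ dy ∧ dw + (-y) dx ∧ dz ∧ dw.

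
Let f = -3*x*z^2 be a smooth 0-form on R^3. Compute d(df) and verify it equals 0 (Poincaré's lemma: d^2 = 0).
d(df) = 0

Step 1: df = sum_i (∂f/∂x_i) dx_i = (-3*z^2) dx + (0) dy + (-6*x*z) dz.
Step 2: Apply d again. Using the 1-form formula, the coefficient of dx ∧ dy in d(df) is ∂^2 f/∂x ∂y - ∂^2 f/∂y ∂x = (0) - (0) = 0 (equality of mixed partials for smooth f).
Similarly for dx ∧ dz and dy ∧ dz — all coefficients vanish. So d(df) = 0.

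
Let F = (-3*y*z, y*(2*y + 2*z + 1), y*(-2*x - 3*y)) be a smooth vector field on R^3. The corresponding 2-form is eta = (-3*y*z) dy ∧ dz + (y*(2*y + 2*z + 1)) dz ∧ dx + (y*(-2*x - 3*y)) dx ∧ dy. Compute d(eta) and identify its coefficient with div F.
d(eta) = (4*y + 2*z + 1) dx ∧ dy ∧ dz; div F = 4*y + 2*z + 1

For a 2-form in R^3 of the form above, applying d gives a 3-form with coefficient ∂P/∂x + ∂Q/∂y + ∂R/∂z:
  ∂P/∂x = 0
  ∂Q/∂y = 4*y + 2*z + 1
  ∂R/∂z = 0
Sum = 4*y + 2*z + 1, which is exactly div F.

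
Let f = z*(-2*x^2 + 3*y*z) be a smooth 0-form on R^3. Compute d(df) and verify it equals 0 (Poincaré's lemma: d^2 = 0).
d(df) = 0

Step 1: df = sum_i (∂f/∂x_i) dx_i = (-4*x*z) dx + (3*z^2) dy + (-2*x^2 + 6*y*z) dz.
Step 2: Apply d again. Using the 1-form formula, the coefficient of dx ∧ dy in d(df) is ∂^2 f/∂x ∂y - ∂^2 f/∂y ∂x = (0) - (0) = 0 (equality of mixed partials for smooth f).
Similarly for dx ∧ dz and dy ∧ dz — all coefficients vanish. So d(df) = 0.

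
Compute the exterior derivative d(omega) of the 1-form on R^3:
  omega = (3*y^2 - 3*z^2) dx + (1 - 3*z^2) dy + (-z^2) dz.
d(omega) = (-6*y) dx ∧ dy + (6*z) dx ∧ dz + (6*z) dy ∧ dz

For a 1-form omega = sum_i f_i dx_i, the exterior derivative is
  d(omega) = sum_{i < j} (∂f_j/∂x_i - ∂f_i/∂x_j) dx_i ∧ dx_j.
  coefficient of dx ∧ dy: ∂f_2/∂x - ∂f_1/∂y = ∂(1 - 3*z^2)/∂x - ∂(3*y^2 - 3*z^2)/∂y = -6*y
  coefficient of dx ∧ dz: ∂f_3/∂x - ∂f_1/∂z = ∂(-z^2)/∂x - ∂(3*y^2 - 3*z^2)/∂z = 6*z
  coefficient of dy ∧ dz: ∂f_3/∂y - ∂f_2/∂z = ∂(-z^2)/∂y - ∂(1 - 3*z^2)/∂z = 6*z
Assembling: d(omega) = (-6*y) dx ∧ dy + (6*z) dx ∧ dz + (6*z) dy ∧ dz.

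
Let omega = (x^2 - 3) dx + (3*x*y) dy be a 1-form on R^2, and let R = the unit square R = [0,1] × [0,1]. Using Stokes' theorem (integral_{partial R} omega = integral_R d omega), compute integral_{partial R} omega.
integral_(partial R) omega = 3/2

Stokes: integral_partial_R omega = integral_R d omega with d omega = (∂Q/∂x - ∂P/∂y) dx ∧ dy.
  ∂Q/∂x = 3*y
  ∂P/∂y = 0
  integrand = ∂Q/∂x - ∂P/∂y = 3*y.
Integrating over R: integral_0^1 integral_0^1 (3*y) dx dy = 3/2.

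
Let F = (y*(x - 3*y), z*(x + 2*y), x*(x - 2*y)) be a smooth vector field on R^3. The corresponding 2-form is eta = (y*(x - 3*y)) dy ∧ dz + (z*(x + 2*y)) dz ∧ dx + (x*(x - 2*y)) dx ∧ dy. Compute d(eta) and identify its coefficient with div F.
d(eta) = (y + 2*z) dx ∧ dy ∧ dz; div F = y + 2*z

For a 2-form in R^3 of the form above, applying d gives a 3-form with coefficient ∂P/∂x + ∂Q/∂y + ∂R/∂z:
  ∂P/∂x = y
  ∂Q/∂y = 2*z
  ∂R/∂z = 0
Sum = y + 2*z, which is exactly div F.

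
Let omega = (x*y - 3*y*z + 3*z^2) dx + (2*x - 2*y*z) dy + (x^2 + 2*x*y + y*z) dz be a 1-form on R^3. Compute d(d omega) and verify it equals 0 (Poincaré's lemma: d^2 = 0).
d(d omega) = 0

Step 1: d omega = sum_{i<j} (∂f_j/∂x_i - ∂f_i/∂x_j) dx_i ∧ dx_j:
  coeff of dx ∧ dy: -x + 3*z + 2
  coeff of dx ∧ dz: 2*x + 5*y - 6*z
  coeff of dy ∧ dz: 2*x + 2*y + z
Step 2: Apply d again to each 2-form coefficient. The only possible 3-form in R^3 is dx ∧ dy ∧ dz, with coefficient
  ∂(coeff of dy∧dz)/∂x - ∂(coeff of dx∧dz)/∂y + ∂(coeff of dx∧dy)/∂z
  = ∂/∂x (2*x + 2*y + z) - ∂/∂y (2*x + 5*y - 6*z) + ∂/∂z (-x + 3*z + 2).
Each of these terms simplifies to sums of mixed partials that cancel in pairs. The result is 0 (by equality of mixed partials for smooth functions — Schwarz / Clairaut).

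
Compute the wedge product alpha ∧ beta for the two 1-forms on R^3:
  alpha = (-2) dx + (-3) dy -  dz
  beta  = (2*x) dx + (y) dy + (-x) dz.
alpha ∧ beta = (6*x - 2*y) dx ∧ dy + (4*x) dx ∧ dz + (3*x + y) dy ∧ dz

Distribute the wedge, using dx_i ∧ dx_j = -dx_j ∧ dx_i and dx_i ∧ dx_i = 0. For each pair (i, j) with i < j, the coefficient of dx_i ∧ dx_j in alpha ∧ beta is (alpha_i * beta_j - alpha_j * beta_i). Collecting: alpha ∧ beta = (6*x - 2*y) dx ∧ dy + (4*x) dx ∧ dz + (3*x + y) dy ∧ dz.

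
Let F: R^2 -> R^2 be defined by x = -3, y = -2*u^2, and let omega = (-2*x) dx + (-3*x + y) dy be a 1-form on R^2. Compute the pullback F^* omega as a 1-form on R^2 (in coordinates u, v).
F^* omega = (8*u^3 - 36*u) du

Using F^*(f dg) = (f ∘ F) d(g ∘ F), substitute each coordinate x_i by F_i(u, v) in f_i, and replace dx_i by d F_i = (∂F_i/∂u) du + (∂F_i/∂v) dv.
  For the x component: f_1(F) = 6; d F_1 = (0) du + (0) dv
  For the y component: f_2(F) = 9 - 2*u^2; d F_2 = (-4*u) du + (0) dv
Combining and collecting du, dv coefficients:
  coeff of du: 8*u^3 - 36*u
  coeff of dv: 0
F^* omega = (8*u^3 - 36*u) du.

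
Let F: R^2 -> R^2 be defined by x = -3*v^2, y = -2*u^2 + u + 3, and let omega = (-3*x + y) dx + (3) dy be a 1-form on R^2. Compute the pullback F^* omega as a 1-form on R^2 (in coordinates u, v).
F^* omega = (3 - 12*u) du + (6*v*(2*u^2 - u - 9*v^2 - 3)) dv

Using F^*(f dg) = (f ∘ F) d(g ∘ F), substitute each coordinate x_i by F_i(u, v) in f_i, and replace dx_i by d F_i = (∂F_i/∂u) du + (∂F_i/∂v) dv.
  For the x component: f_1(F) = -2*u^2 + u + 9*v^2 + 3; d F_1 = (0) du + (-6*v) dv
  For the y component: f_2(F) = 3; d F_2 = (1 - 4*u) du + (0) dv
Combining and collecting du, dv coefficients:
  coeff of du: 3 - 12*u
  coeff of dv: 6*v*(2*u^2 - u - 9*v^2 - 3)
F^* omega = (3 - 12*u) du + (6*v*(2*u^2 - u - 9*v^2 - 3)) dv.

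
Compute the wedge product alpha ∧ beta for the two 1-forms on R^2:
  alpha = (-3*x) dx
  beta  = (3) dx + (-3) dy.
alpha ∧ beta = (9*x) dx ∧ dy

Distribute the wedge, using dx_i ∧ dx_j = -dx_j ∧ dx_i and dx_i ∧ dx_i = 0. For each pair (i, j) with i < j, the coefficient of dx_i ∧ dx_j in alpha ∧ beta is (alpha_i * beta_j - alpha_j * beta_i). Collecting: alpha ∧ beta = (9*x) dx ∧ dy.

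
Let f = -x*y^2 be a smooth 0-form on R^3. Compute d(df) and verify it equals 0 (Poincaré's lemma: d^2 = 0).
d(df) = 0

Step 1: df = sum_i (∂f/∂x_i) dx_i = (-y^2) dx + (-2*x*y) dy + (0) dz.
Step 2: Apply d again. Using the 1-form formula, the coefficient of dx ∧ dy in d(df) is ∂^2 f/∂x ∂y - ∂^2 f/∂y ∂x = (-2*y) - (-2*y) = 0 (equality of mixed partials for smooth f).
Similarly for dx ∧ dz and dy ∧ dz — all coefficients vanish. So d(df) = 0.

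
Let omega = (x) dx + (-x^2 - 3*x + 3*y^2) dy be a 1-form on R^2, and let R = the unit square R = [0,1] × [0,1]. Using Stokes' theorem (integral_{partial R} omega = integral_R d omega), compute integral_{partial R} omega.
integral_(partial R) omega = -4

Stokes: integral_partial_R omega = integral_R d omega with d omega = (∂Q/∂x - ∂P/∂y) dx ∧ dy.
  ∂Q/∂x = -2*x - 3
  ∂P/∂y = 0
  integrand = ∂Q/∂x - ∂P/∂y = -2*x - 3.
Integrating over R: integral_0^1 integral_0^1 (-2*x - 3) dx dy = -4.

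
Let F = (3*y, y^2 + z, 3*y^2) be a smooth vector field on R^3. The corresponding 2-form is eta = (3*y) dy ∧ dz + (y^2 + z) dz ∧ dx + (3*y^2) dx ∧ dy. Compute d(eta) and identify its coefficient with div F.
d(eta) = (2*y) dx ∧ dy ∧ dz; div F = 2*y

For a 2-form in R^3 of the form above, applying d gives a 3-form with coefficient ∂P/∂x + ∂Q/∂y + ∂R/∂z:
  ∂P/∂x = 0
  ∂Q/∂y = 2*y
  ∂R/∂z = 0
Sum = 2*y, which is exactly div F.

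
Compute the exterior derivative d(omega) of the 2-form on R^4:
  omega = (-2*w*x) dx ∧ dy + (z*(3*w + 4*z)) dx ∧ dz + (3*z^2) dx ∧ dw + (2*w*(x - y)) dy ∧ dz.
d(omega) = (-2*x) dx ∧ dy ∧ dw + (-3*z) dx ∧ dz ∧ dw + (2*w) dx ∧ dy ∧ dz + (2*x - 2*y) dy ∧ dz ∧ dw

For a 2-form omega = sum_{i<j} g_{ij} dx_i ∧ dx_j, the exterior derivative is
  d(omega) = sum_{i<j} d(g_{ij}) ∧ dx_i ∧ dx_j = sum_{i<j, k} (∂g_{ij}/∂x_k) dx_k ∧ dx_i ∧ dx_j.
Expand each term, using dx_k ∧ dx_i ∧ dx_j = sgn(permutation) dx_{(a)} ∧ dx_{(b)} ∧ dx_{(c)} with (a < b < c) sorted:
  d(-2*w*x) includes (∂/∂w)(-2*w*x) dw = (-2*x) dw, which multiplied by dx ∧ dy gives (-2*x) dx ∧ dy ∧ dw
  d(z*(3*w + 4*z)) includes (∂/∂w)(z*(3*w + 4*z)) dw = (3*z) dw, which multiplied by dx ∧ dz gives (3*z) dx ∧ dz ∧ dw
  d(3*z^2) includes (∂/∂z)(3*z^2) dz = (6*z) dz, which multiplied by dx ∧ dw gives (-6*z) dx ∧ dz ∧ dw
  d(2*w*(x - y)) includes (∂/∂x)(2*w*(x - y)) dx = (2*w) dx, which multiplied by dy ∧ dz gives (2*w) dx ∧ dy ∧ dz
  d(2*w*(x - y)) includes (∂/∂w)(2*w*(x - y)) dw = (2*x - 2*y) dw, which multiplied by dy ∧ dz gives (2*x - 2*y) dy ∧ dz ∧ dw
Collecting like 3-forms: d(omega) = (-2*x) dx ∧ dy ∧ dw + (-3*z) dx ∧ dz ∧ dw + (2*w) dx ∧ dy ∧ dz + (2*x - 2*y) dy ∧ dz ∧ dw.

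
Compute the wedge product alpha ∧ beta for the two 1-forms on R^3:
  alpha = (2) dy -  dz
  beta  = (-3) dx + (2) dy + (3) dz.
alpha ∧ beta = (6) dx ∧ dy + (8) dy ∧ dz + (-3) dx ∧ dz

Distribute the wedge, using dx_i ∧ dx_j = -dx_j ∧ dx_i and dx_i ∧ dx_i = 0. For each pair (i, j) with i < j, the coefficient of dx_i ∧ dx_j in alpha ∧ beta is (alpha_i * beta_j - alpha_j * beta_i). Collecting: alpha ∧ beta = (6) dx ∧ dy + (8) dy ∧ dz + (-3) dx ∧ dz.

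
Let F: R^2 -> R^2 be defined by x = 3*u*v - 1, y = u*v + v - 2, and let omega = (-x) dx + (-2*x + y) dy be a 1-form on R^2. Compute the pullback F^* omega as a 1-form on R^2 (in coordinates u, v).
F^* omega = (v*(-14*u*v + v + 3)) du + (-14*u^2*v - 4*u*v + 3*u + v) dv

Using F^*(f dg) = (f ∘ F) d(g ∘ F), substitute each coordinate x_i by F_i(u, v) in f_i, and replace dx_i by d F_i = (∂F_i/∂u) du + (∂F_i/∂v) dv.
  For the x component: f_1(F) = -3*u*v + 1; d F_1 = (3*v) du + (3*u) dv
  For the y component: f_2(F) = v*(1 - 5*u); d F_2 = (v) du + (u + 1) dv
Combining and collecting du, dv coefficients:
  coeff of du: v*(-14*u*v + v + 3)
  coeff of dv: -14*u^2*v - 4*u*v + 3*u + v
F^* omega = (v*(-14*u*v + v + 3)) du + (-14*u^2*v - 4*u*v + 3*u + v) dv.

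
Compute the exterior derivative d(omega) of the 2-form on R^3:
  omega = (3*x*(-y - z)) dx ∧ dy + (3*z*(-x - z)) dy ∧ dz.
d(omega) = (-3*x - 3*z) dx ∧ dy ∧ dz

For a 2-form omega = sum_{i<j} g_{ij} dx_i ∧ dx_j, the exterior derivative is
  d(omega) = sum_{i<j} d(g_{ij}) ∧ dx_i ∧ dx_j = sum_{i<j, k} (∂g_{ij}/∂x_k) dx_k ∧ dx_i ∧ dx_j.
Expand each term, using dx_k ∧ dx_i ∧ dx_j = sgn(permutation) dx_{(a)} ∧ dx_{(b)} ∧ dx_{(c)} with (a < b < c) sorted:
  d(3*x*(-y - z)) includes (∂/∂z)(3*x*(-y - z)) dz = (-3*x) dz, which multiplied by dx ∧ dy gives (-3*x) dx ∧ dy ∧ dz
  d(3*z*(-x - z)) includes (∂/∂x)(3*z*(-x - z)) dx = (-3*z) dx, which multiplied by dy ∧ dz gives (-3*z) dx ∧ dy ∧ dz
Collecting like 3-forms: d(omega) = (-3*x - 3*z) dx ∧ dy ∧ dz.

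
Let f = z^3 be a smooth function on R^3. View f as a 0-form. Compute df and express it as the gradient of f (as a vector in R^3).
df = (0) dx + (0) dy + (3*z^2) dz; grad f = (0, 0, 3*z^2)

For a 0-form f, d f = (∂f/∂x) dx + (∂f/∂y) dy + (∂f/∂z) dz. The components of the vector representation are exactly the entries of grad f in Cartesian coordinates:
  ∂f/∂x = 0
  ∂f/∂y = 0
  ∂f/∂z = 3*z^2.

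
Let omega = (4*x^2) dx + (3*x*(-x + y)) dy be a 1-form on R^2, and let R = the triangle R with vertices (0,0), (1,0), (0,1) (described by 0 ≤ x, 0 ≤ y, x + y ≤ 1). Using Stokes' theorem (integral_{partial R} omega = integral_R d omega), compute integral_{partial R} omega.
integral_(partial R) omega = -1/2

Stokes: integral_partial_R omega = integral_R d omega with d omega = (∂Q/∂x - ∂P/∂y) dx ∧ dy.
  ∂Q/∂x = -6*x + 3*y
  ∂P/∂y = 0
  integrand = ∂Q/∂x - ∂P/∂y = -6*x + 3*y.
Integrating over R: integral_0^1 integral_0^{1-x} (-6*x + 3*y) dy dx = -1/2.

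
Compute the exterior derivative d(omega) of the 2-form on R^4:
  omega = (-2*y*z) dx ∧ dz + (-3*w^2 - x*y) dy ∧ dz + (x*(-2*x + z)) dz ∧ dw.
d(omega) = (-y + 2*z) dx ∧ dy ∧ dz + (-6*w) dy ∧ dz ∧ dw + (-4*x + z) dx ∧ dz ∧ dw

For a 2-form omega = sum_{i<j} g_{ij} dx_i ∧ dx_j, the exterior derivative is
  d(omega) = sum_{i<j} d(g_{ij}) ∧ dx_i ∧ dx_j = sum_{i<j, k} (∂g_{ij}/∂x_k) dx_k ∧ dx_i ∧ dx_j.
Expand each term, using dx_k ∧ dx_i ∧ dx_j = sgn(permutation) dx_{(a)} ∧ dx_{(b)} ∧ dx_{(c)} with (a < b < c) sorted:
  d(-2*y*z) includes (∂/∂y)(-2*y*z) dy = (-2*z) dy, which multiplied by dx ∧ dz gives (2*z) dx ∧ dy ∧ dz
  d(-3*w^2 - x*y) includes (∂/∂x)(-3*w^2 - x*y) dx = (-y) dx, which multiplied by dy ∧ dz gives (-y) dx ∧ dy ∧ dz
  d(-3*w^2 - x*y) includes (∂/∂w)(-3*w^2 - x*y) dw = (-6*w) dw, which multiplied by dy ∧ dz gives (-6*w) dy ∧ dz ∧ dw
  d(x*(-2*x + z)) includes (∂/∂x)(x*(-2*x + z)) dx = (-4*x + z) dx, which multiplied by dz ∧ dw gives (-4*x + z) dx ∧ dz ∧ dw
Collecting like 3-forms: d(omega) = (-y + 2*z) dx ∧ dy ∧ dz + (-6*w) dy ∧ dz ∧ dw + (-4*x + z) dx ∧ dz ∧ dw.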